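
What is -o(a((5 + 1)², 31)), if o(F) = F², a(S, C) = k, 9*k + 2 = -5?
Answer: -49/81 ≈ -0.60494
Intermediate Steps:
k = -7/9 (k = -2/9 + (⅑)*(-5) = -2/9 - 5/9 = -7/9 ≈ -0.77778)
a(S, C) = -7/9
-o(a((5 + 1)², 31)) = -(-7/9)² = -1*49/81 = -49/81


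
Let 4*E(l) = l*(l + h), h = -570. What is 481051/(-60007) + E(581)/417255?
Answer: -802500235283/100152883140 ≈ -8.0128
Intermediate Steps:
E(l) = l*(-570 + l)/4 (E(l) = (l*(l - 570))/4 = (l*(-570 + l))/4 = l*(-570 + l)/4)
481051/(-60007) + E(581)/417255 = 481051/(-60007) + ((¼)*581*(-570 + 581))/417255 = 481051*(-1/60007) + ((¼)*581*11)*(1/417255) = -481051/60007 + (6391/4)*(1/417255) = -481051/60007 + 6391/1669020 = -802500235283/100152883140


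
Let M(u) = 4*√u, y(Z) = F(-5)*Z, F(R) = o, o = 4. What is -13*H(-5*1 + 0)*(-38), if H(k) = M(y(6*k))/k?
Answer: -3952*I*√30/5 ≈ -4329.2*I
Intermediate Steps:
F(R) = 4
y(Z) = 4*Z
H(k) = 8*√6/√k (H(k) = (4*√(4*(6*k)))/k = (4*√(24*k))/k = (4*(2*√6*√k))/k = (8*√6*√k)/k = 8*√6/√k)
-13*H(-5*1 + 0)*(-38) = -104*√6/√(-5*1 + 0)*(-38) = -104*√6/√(-5 + 0)*(-38) = -104*√6/√(-5)*(-38) = -104*√6*(-I*√5/5)*(-38) = -(-104)*I*√30/5*(-38) = (104*I*√30/5)*(-38) = -3952*I*√30/5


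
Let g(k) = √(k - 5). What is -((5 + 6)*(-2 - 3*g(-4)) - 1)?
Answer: 23 + 99*I ≈ 23.0 + 99.0*I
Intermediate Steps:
g(k) = √(-5 + k)
-((5 + 6)*(-2 - 3*g(-4)) - 1) = -((5 + 6)*(-2 - 3*√(-5 - 4)) - 1) = -(11*(-2 - 9*I) - 1) = -((-22 - 99*I) - 1) = -(-23 - 99*I) = 23 + 99*I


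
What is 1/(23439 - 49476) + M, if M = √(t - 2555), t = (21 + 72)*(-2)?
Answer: -1/26037 + I*√2741 ≈ -3.8407e-5 + 52.355*I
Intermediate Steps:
t = -186 (t = 93*(-2) = -186)
M = I*√2741 (M = √(-186 - 2555) = √(-2741) = I*√2741 ≈ 52.355*I)
1/(23439 - 49476) + M = 1/(23439 - 49476) + I*√2741 = 1/(-26037) + I*√2741 = -1/26037 + I*√2741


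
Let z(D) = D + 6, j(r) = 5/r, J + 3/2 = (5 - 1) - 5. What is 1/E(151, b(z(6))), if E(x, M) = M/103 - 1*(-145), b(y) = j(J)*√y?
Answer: 1538305/223054177 + 412*√3/223054177 ≈ 0.0068998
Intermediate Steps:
J = -5/2 (J = -3/2 + ((5 - 1) - 5) = -3/2 + (4 - 5) = -3/2 - 1 = -5/2 ≈ -2.5000)
z(D) = 6 + D
b(y) = -2*√y (b(y) = (5/(-5/2))*√y = (5*(-⅖))*√y = -2*√y)
E(x, M) = 145 + M/103 (E(x, M) = M*(1/103) + 145 = M/103 + 145 = 145 + M/103)
1/E(151, b(z(6))) = 1/(145 + (-2*√(6 + 6))/103) = 1/(145 + (-4*√3)/103) = 1/(145 - 4*√3/103)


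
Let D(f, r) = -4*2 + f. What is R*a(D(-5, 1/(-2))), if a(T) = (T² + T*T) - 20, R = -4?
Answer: -1272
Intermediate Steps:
D(f, r) = -8 + f
a(T) = -20 + 2*T² (a(T) = (T² + T²) - 20 = 2*T² - 20 = -20 + 2*T²)
R*a(D(-5, 1/(-2))) = -4*(-20 + 2*(-8 - 5)²) = -4*(-20 + 2*(-13)²) = -4*(-20 + 2*169) = -4*(-20 + 338) = -4*318 = -1272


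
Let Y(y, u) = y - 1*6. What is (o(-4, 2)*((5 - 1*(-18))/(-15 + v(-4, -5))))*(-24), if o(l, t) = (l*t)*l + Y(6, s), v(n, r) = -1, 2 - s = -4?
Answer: 1104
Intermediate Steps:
s = 6 (s = 2 - 1*(-4) = 2 + 4 = 6)
Y(y, u) = -6 + y (Y(y, u) = y - 6 = -6 + y)
o(l, t) = t*l² (o(l, t) = (l*t)*l + (-6 + 6) = t*l² + 0 = t*l²)
(o(-4, 2)*((5 - 1*(-18))/(-15 + v(-4, -5))))*(-24) = ((2*(-4)²)*((5 - 1*(-18))/(-15 - 1)))*(-24) = ((2*16)*((5 + 18)/(-16)))*(-24) = (32*(23*(-1/16)))*(-24) = (32*(-23/16))*(-24) = -46*(-24) = 1104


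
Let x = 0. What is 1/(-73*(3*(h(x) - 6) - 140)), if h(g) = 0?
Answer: 1/11534 ≈ 8.6700e-5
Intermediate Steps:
1/(-73*(3*(h(x) - 6) - 140)) = 1/(-73*(3*(0 - 6) - 140)) = 1/(-73*(3*(-6) - 140)) = 1/(-73*(-18 - 140)) = 1/(-73*(-158)) = 1/11534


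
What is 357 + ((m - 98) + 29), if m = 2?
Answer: 290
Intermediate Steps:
357 + ((m - 98) + 29) = 357 + ((2 - 98) + 29) = 357 + (-96 + 29) = 357 - 67 = 290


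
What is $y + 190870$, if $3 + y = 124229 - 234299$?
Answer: $80797$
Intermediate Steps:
$y = -110073$ ($y = -3 + \left(124229 - 234299\right) = -3 - 110070 = -110073$)
$y + 190870 = -110073 + 190870 = 80797$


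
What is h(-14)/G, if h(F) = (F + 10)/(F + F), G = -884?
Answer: -1/6188 ≈ -0.00016160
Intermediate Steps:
h(F) = (10 + F)/(2*F) (h(F) = (10 + F)/((2*F)) = (10 + F)*(1/(2*F)) = (10 + F)/(2*F))
h(-14)/G = ((1/2)*(10 - 14)/(-14))/(-884) = ((1/2)*(-1/14)*(-4))*(-1/884) = (1/7)*(-1/884) = -1/6188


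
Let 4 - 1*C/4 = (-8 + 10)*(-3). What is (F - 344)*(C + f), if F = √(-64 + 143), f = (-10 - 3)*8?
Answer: 22016 - 64*√79 ≈ 21447.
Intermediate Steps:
C = 40 (C = 16 - 4*(-8 + 10)*(-3) = 16 - 8*(-3) = 16 - 4*(-6) = 16 + 24 = 40)
f = -104 (f = -13*8 = -104)
F = √79 ≈ 8.8882
(F - 344)*(C + f) = (√79 - 344)*(40 - 104) = (-344 + √79)*(-64) = 22016 - 64*√79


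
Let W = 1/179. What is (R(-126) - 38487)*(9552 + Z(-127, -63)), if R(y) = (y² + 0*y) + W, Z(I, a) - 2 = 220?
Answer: -39558974832/179 ≈ -2.2100e+8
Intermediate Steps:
Z(I, a) = 222 (Z(I, a) = 2 + 220 = 222)
W = 1/179 ≈ 0.0055866
R(y) = 1/179 + y² (R(y) = (y² + 0*y) + 1/179 = (y² + 0) + 1/179 = y² + 1/179 = 1/179 + y²)
(R(-126) - 38487)*(9552 + Z(-127, -63)) = ((1/179 + (-126)²) - 38487)*(9552 + 222) = ((1/179 + 15876) - 38487)*9774 = (2841805/179 - 38487)*9774 = -4047368/179*9774 = -39558974832/179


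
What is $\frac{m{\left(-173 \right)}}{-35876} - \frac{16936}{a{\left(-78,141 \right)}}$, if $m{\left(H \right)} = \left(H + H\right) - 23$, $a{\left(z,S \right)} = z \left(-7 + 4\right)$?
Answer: $- \frac{303754795}{4197492} \approx -72.366$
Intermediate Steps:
$a{\left(z,S \right)} = - 3 z$ ($a{\left(z,S \right)} = z \left(-3\right) = - 3 z$)
$m{\left(H \right)} = -23 + 2 H$ ($m{\left(H \right)} = 2 H - 23 = -23 + 2 H$)
$\frac{m{\left(-173 \right)}}{-35876} - \frac{16936}{a{\left(-78,141 \right)}} = \frac{-23 + 2 \left(-173\right)}{-35876} - \frac{16936}{\left(-3\right) \left(-78\right)} = \left(-23 - 346\right) \left(- \frac{1}{35876}\right) - \frac{16936}{234} = \left(-369\right) \left(- \frac{1}{35876}\right) - \frac{8468}{117} = \frac{369}{35876} - \frac{8468}{117} = - \frac{303754795}{4197492}$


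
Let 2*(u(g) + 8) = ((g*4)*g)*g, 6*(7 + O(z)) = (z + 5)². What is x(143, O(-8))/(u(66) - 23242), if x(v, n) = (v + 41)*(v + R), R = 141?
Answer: 26128/275871 ≈ 0.094711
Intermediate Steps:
O(z) = -7 + (5 + z)²/6 (O(z) = -7 + (z + 5)²/6 = -7 + (5 + z)²/6)
u(g) = -8 + 2*g³ (u(g) = -8 + (((g*4)*g)*g)/2 = -8 + (((4*g)*g)*g)/2 = -8 + ((4*g²)*g)/2 = -8 + (4*g³)/2 = -8 + 2*g³)
x(v, n) = (41 + v)*(141 + v) (x(v, n) = (v + 41)*(v + 141) = (41 + v)*(141 + v))
x(143, O(-8))/(u(66) - 23242) = (5781 + 143² + 182*143)/((-8 + 2*66³) - 23242) = (5781 + 20449 + 26026)/((-8 + 2*287496) - 23242) = 52256/((-8 + 574992) - 23242) = 52256/(574984 - 23242) = 52256/551742 = 52256*(1/551742) = 26128/275871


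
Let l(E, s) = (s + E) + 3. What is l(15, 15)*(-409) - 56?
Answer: -13553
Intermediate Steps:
l(E, s) = 3 + E + s (l(E, s) = (E + s) + 3 = 3 + E + s)
l(15, 15)*(-409) - 56 = (3 + 15 + 15)*(-409) - 56 = 33*(-409) - 56 = -13497 - 56 = -13553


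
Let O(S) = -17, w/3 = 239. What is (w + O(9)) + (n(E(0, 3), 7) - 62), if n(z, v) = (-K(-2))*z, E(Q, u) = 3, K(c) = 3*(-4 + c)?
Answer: 692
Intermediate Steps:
K(c) = -12 + 3*c
w = 717 (w = 3*239 = 717)
n(z, v) = 18*z (n(z, v) = (-(-12 + 3*(-2)))*z = (-(-12 - 6))*z = (-1*(-18))*z = 18*z)
(w + O(9)) + (n(E(0, 3), 7) - 62) = (717 - 17) + (18*3 - 62) = 700 + (54 - 62) = 700 - 8 = 692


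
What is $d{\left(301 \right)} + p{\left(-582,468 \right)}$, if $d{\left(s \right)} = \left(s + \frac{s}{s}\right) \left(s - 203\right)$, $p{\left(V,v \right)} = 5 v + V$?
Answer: $31354$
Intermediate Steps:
$p{\left(V,v \right)} = V + 5 v$
$d{\left(s \right)} = \left(1 + s\right) \left(-203 + s\right)$ ($d{\left(s \right)} = \left(s + 1\right) \left(-203 + s\right) = \left(1 + s\right) \left(-203 + s\right)$)
$d{\left(301 \right)} + p{\left(-582,468 \right)} = \left(-203 + 301^{2} - 60802\right) + \left(-582 + 5 \cdot 468\right) = \left(-203 + 90601 - 60802\right) + \left(-582 + 2340\right) = 29596 + 1758 = 31354$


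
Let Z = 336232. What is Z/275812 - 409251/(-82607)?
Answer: 663450253/107471707 ≈ 6.1733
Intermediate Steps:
Z/275812 - 409251/(-82607) = 336232/275812 - 409251/(-82607) = 336232*(1/275812) - 409251*(-1/82607) = 1586/1301 + 409251/82607 = 663450253/107471707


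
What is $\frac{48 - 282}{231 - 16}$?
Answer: $- \frac{234}{215} \approx -1.0884$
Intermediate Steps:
$\frac{48 - 282}{231 - 16} = - \frac{234}{215}$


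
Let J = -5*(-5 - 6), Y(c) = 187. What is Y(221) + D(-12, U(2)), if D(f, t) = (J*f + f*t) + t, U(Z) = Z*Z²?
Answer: -561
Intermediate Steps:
U(Z) = Z³
J = 55 (J = -5*(-11) = 55)
D(f, t) = t + 55*f + f*t (D(f, t) = (55*f + f*t) + t = t + 55*f + f*t)
Y(221) + D(-12, U(2)) = 187 + (2³ + 55*(-12) - 12*2³) = 187 + (8 - 660 - 12*8) = 187 + (8 - 660 - 96) = 187 - 748 = -561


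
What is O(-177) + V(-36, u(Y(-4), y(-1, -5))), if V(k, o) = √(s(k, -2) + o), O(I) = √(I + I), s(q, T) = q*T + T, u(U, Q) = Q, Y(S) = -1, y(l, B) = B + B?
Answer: 2*√15 + I*√354 ≈ 7.746 + 18.815*I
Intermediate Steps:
y(l, B) = 2*B
s(q, T) = T + T*q (s(q, T) = T*q + T = T + T*q)
O(I) = √2*√I (O(I) = √(2*I) = √2*√I)
V(k, o) = √(-2 + o - 2*k) (V(k, o) = √(-2*(1 + k) + o) = √((-2 - 2*k) + o) = √(-2 + o - 2*k))
O(-177) + V(-36, u(Y(-4), y(-1, -5))) = √2*√(-177) + √(-2 + 2*(-5) - 2*(-36)) = √2*(I*√177) + √(-2 - 10 + 72) = I*√354 + √60 = I*√354 + 2*√15 = 2*√15 + I*√354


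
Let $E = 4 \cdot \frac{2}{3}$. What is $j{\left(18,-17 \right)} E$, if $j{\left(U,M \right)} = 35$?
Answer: $\frac{280}{3} \approx 93.333$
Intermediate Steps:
$E = \frac{8}{3}$ ($E = 4 \cdot 2 \cdot \frac{1}{3} = 4 \cdot \frac{2}{3} = \frac{8}{3} \approx 2.6667$)
$j{\left(18,-17 \right)} E = 35 \cdot \frac{8}{3} = \frac{280}{3}$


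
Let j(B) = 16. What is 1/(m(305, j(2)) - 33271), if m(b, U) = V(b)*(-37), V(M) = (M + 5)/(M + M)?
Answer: -61/2030678 ≈ -3.0039e-5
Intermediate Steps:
V(M) = (5 + M)/(2*M) (V(M) = (5 + M)/((2*M)) = (5 + M)*(1/(2*M)) = (5 + M)/(2*M))
m(b, U) = -37*(5 + b)/(2*b) (m(b, U) = ((5 + b)/(2*b))*(-37) = -37*(5 + b)/(2*b))
1/(m(305, j(2)) - 33271) = 1/((37/2)*(-5 - 1*305)/305 - 33271) = 1/((37/2)*(1/305)*(-5 - 305) - 33271) = 1/((37/2)*(1/305)*(-310) - 33271) = 1/(-1147/61 - 33271) = 1/(-2030678/61) = -61/2030678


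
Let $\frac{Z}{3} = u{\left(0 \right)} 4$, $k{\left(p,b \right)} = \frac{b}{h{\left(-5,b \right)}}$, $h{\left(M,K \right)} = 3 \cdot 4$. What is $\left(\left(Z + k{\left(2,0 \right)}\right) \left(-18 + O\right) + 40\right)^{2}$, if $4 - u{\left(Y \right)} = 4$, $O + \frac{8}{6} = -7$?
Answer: $1600$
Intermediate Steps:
$h{\left(M,K \right)} = 12$
$O = - \frac{25}{3}$ ($O = - \frac{4}{3} - 7 = - \frac{25}{3} \approx -8.3333$)
$k{\left(p,b \right)} = \frac{b}{12}$
$u{\left(Y \right)} = 0$ ($u{\left(Y \right)} = 4 - 4 = 0$)
$Z = 0$ ($Z = 3 \cdot 0 \cdot 4 = 3 \cdot 0 = 0$)
$\left(\left(Z + k{\left(2,0 \right)}\right) \left(-18 + O\right) + 40\right)^{2} = \left(\left(0 + \frac{1}{12} \cdot 0\right) \left(-18 - \frac{25}{3}\right) + 40\right)^{2} = \left(\left(0 + 0\right) \left(- \frac{79}{3}\right) + 40\right)^{2} = \left(0 \left(- \frac{79}{3}\right) + 40\right)^{2} = \left(0 + 40\right)^{2} = 40^{2} = 1600$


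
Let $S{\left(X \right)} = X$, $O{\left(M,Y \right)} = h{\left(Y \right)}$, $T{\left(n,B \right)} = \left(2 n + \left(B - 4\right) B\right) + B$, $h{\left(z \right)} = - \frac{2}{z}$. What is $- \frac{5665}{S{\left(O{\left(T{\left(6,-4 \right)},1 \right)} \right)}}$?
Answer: $\frac{5665}{2} \approx 2832.5$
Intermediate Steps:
$T{\left(n,B \right)} = B + 2 n + B \left(-4 + B\right)$ ($T{\left(n,B \right)} = \left(2 n + \left(-4 + B\right) B\right) + B = \left(2 n + B \left(-4 + B\right)\right) + B = B + 2 n + B \left(-4 + B\right)$)
$O{\left(M,Y \right)} = - \frac{2}{Y}$
$- \frac{5665}{S{\left(O{\left(T{\left(6,-4 \right)},1 \right)} \right)}} = - \frac{5665}{\left(-2\right) 1^{-1}} = - \frac{5665}{\left(-2\right) 1} = - \frac{5665}{-2} = \left(-5665\right) \left(- \frac{1}{2}\right) = \frac{5665}{2}$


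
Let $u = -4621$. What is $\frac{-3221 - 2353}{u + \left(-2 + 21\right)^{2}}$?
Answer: $\frac{929}{710} \approx 1.3085$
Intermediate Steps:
$\frac{-3221 - 2353}{u + \left(-2 + 21\right)^{2}} = \frac{-3221 - 2353}{-4621 + \left(-2 + 21\right)^{2}} = - \frac{5574}{-4621 + 19^{2}} = - \frac{5574}{-4621 + 361} = - \frac{5574}{-4260} = \left(-5574\right) \left(- \frac{1}{4260}\right) = \frac{929}{710}$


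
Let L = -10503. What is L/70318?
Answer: -10503/70318 ≈ -0.14936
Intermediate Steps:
L/70318 = -10503/70318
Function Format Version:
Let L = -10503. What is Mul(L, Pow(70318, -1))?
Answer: Rational(-10503, 70318) ≈ -0.14936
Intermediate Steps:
Mul(L, Pow(70318, -1)) = Mul(-10503, Pow(70318, -1)) = Mul(-10503, Rational(1, 70318)) = Rational(-10503, 70318)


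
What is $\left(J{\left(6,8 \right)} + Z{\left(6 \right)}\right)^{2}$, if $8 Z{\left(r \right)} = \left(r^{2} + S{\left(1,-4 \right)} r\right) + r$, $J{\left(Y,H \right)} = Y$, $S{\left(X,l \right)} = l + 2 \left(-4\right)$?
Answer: $\frac{81}{16} \approx 5.0625$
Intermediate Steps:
$S{\left(X,l \right)} = -8 + l$ ($S{\left(X,l \right)} = l - 8 = -8 + l$)
$Z{\left(r \right)} = - \frac{11 r}{8} + \frac{r^{2}}{8}$ ($Z{\left(r \right)} = \frac{\left(r^{2} + \left(-8 - 4\right) r\right) + r}{8} = \frac{\left(r^{2} - 12 r\right) + r}{8} = \frac{r^{2} - 11 r}{8} = - \frac{11 r}{8} + \frac{r^{2}}{8}$)
$\left(J{\left(6,8 \right)} + Z{\left(6 \right)}\right)^{2} = \left(6 + \frac{1}{8} \cdot 6 \left(-11 + 6\right)\right)^{2} = \left(6 + \frac{1}{8} \cdot 6 \left(-5\right)\right)^{2} = \left(6 - \frac{15}{4}\right)^{2} = \left(\frac{9}{4}\right)^{2} = \frac{81}{16}$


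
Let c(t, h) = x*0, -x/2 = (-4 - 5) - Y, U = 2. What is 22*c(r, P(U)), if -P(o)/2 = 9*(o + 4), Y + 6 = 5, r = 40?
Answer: 0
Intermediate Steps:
Y = -1 (Y = -6 + 5 = -1)
P(o) = -72 - 18*o (P(o) = -18*(o + 4) = -18*(4 + o) = -2*(36 + 9*o) = -72 - 18*o)
x = 16 (x = -2*((-4 - 5) - 1*(-1)) = -2*(-9 + 1) = -2*(-8) = 16)
c(t, h) = 0 (c(t, h) = 16*0 = 0)
22*c(r, P(U)) = 22*0 = 0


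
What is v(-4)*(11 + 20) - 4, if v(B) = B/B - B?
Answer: 151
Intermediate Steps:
v(B) = 1 - B
v(-4)*(11 + 20) - 4 = (1 - 1*(-4))*(11 + 20) - 4 = (1 + 4)*31 - 4 = 5*31 - 4 = 155 - 4 = 151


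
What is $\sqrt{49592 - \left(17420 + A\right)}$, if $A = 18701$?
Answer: $\sqrt{13471} \approx 116.06$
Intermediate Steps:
$\sqrt{49592 - \left(17420 + A\right)} = \sqrt{49592 - 36121} = \sqrt{13471}$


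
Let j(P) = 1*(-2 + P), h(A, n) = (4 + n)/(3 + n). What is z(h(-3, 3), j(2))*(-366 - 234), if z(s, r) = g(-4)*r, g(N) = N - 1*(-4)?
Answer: 0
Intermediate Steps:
g(N) = 4 + N (g(N) = N + 4 = 4 + N)
h(A, n) = (4 + n)/(3 + n)
j(P) = -2 + P
z(s, r) = 0 (z(s, r) = (4 - 4)*r = 0*r = 0)
z(h(-3, 3), j(2))*(-366 - 234) = 0*(-366 - 234) = 0*(-600) = 0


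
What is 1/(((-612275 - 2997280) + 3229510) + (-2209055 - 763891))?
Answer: -1/3352991 ≈ -2.9824e-7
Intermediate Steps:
1/(((-612275 - 2997280) + 3229510) + (-2209055 - 763891)) = 1/((-3609555 + 3229510) - 2972946) = 1/(-380045 - 2972946) = 1/(-3352991) = -1/3352991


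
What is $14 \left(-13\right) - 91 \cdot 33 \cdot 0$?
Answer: $-182$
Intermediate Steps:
$14 \left(-13\right) - 91 \cdot 33 \cdot 0 = -182 - 0 = -182 + 0 = -182$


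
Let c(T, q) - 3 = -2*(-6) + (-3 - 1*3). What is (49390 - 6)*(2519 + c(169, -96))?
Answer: 124842752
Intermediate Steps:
c(T, q) = 9 (c(T, q) = 3 + (-2*(-6) + (-3 - 1*3)) = 3 + (12 + (-3 - 3)) = 3 + (12 - 6) = 3 + 6 = 9)
(49390 - 6)*(2519 + c(169, -96)) = (49390 - 6)*(2519 + 9) = 49384*2528 = 124842752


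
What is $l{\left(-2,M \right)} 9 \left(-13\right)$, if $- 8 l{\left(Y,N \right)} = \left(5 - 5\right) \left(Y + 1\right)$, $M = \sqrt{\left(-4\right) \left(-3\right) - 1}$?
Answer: $0$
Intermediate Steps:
$M = \sqrt{11}$ ($M = \sqrt{12 - 1} = \sqrt{11} \approx 3.3166$)
$l{\left(Y,N \right)} = 0$ ($l{\left(Y,N \right)} = - \frac{\left(5 - 5\right) \left(Y + 1\right)}{8} = - \frac{0 \left(1 + Y\right)}{8} = \left(- \frac{1}{8}\right) 0 = 0$)
$l{\left(-2,M \right)} 9 \left(-13\right) = 0 \cdot 9 \left(-13\right) = 0 \left(-13\right) = 0$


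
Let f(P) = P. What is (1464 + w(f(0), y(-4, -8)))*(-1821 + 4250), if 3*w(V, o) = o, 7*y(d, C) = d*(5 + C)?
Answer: 3557444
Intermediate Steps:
y(d, C) = d*(5 + C)/7 (y(d, C) = (d*(5 + C))/7 = d*(5 + C)/7)
w(V, o) = o/3
(1464 + w(f(0), y(-4, -8)))*(-1821 + 4250) = (1464 + ((⅐)*(-4)*(5 - 8))/3)*(-1821 + 4250) = (1464 + ((⅐)*(-4)*(-3))/3)*2429 = (1464 + (⅓)*(12/7))*2429 = (1464 + 4/7)*2429 = (10252/7)*2429 = 3557444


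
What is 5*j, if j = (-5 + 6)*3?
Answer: 15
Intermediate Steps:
j = 3 (j = 1*3 = 3)
5*j = 5*3 = 15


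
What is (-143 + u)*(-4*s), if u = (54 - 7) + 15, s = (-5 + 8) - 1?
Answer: 648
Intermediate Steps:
s = 2 (s = 3 - 1 = 2)
u = 62 (u = 47 + 15 = 62)
(-143 + u)*(-4*s) = (-143 + 62)*(-4*2) = -81*(-8) = 648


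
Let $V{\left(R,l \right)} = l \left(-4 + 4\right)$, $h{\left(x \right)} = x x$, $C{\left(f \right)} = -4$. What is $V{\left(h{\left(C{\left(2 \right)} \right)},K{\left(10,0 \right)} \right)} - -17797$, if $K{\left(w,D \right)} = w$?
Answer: $17797$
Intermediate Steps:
$h{\left(x \right)} = x^{2}$
$V{\left(R,l \right)} = 0$ ($V{\left(R,l \right)} = l 0 = 0$)
$V{\left(h{\left(C{\left(2 \right)} \right)},K{\left(10,0 \right)} \right)} - -17797 = 0 - -17797 = 0 + 17797 = 17797$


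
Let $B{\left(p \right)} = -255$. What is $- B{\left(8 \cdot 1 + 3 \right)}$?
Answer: $255$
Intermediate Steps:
$- B{\left(8 \cdot 1 + 3 \right)} = \left(-1\right) \left(-255\right) = 255$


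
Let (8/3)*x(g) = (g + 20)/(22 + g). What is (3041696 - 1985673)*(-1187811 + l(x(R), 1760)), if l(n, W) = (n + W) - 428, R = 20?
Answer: -17541282302123/14 ≈ -1.2529e+12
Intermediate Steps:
x(g) = 3*(20 + g)/(8*(22 + g)) (x(g) = 3*((g + 20)/(22 + g))/8 = 3*((20 + g)/(22 + g))/8 = 3*(20 + g)/(8*(22 + g)))
l(n, W) = -428 + W + n (l(n, W) = (W + n) - 428 = -428 + W + n)
(3041696 - 1985673)*(-1187811 + l(x(R), 1760)) = (3041696 - 1985673)*(-1187811 + (-428 + 1760 + 3*(20 + 20)/(8*(22 + 20)))) = 1056023*(-1187811 + (-428 + 1760 + (3/8)*40/42)) = 1056023*(-1187811 + (-428 + 1760 + (3/8)*(1/42)*40)) = 1056023*(-1187811 + (-428 + 1760 + 5/14)) = 1056023*(-1187811 + 18653/14) = 1056023*(-16610701/14) = -17541282302123/14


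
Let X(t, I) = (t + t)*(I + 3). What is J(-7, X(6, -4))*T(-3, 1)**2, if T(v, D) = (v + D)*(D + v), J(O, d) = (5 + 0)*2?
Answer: 160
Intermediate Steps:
X(t, I) = 2*t*(3 + I) (X(t, I) = (2*t)*(3 + I) = 2*t*(3 + I))
J(O, d) = 10 (J(O, d) = 5*2 = 10)
T(v, D) = (D + v)**2 (T(v, D) = (D + v)*(D + v) = (D + v)**2)
J(-7, X(6, -4))*T(-3, 1)**2 = 10*((1 - 3)**2)**2 = 10*((-2)**2)**2 = 10*4**2 = 10*16 = 160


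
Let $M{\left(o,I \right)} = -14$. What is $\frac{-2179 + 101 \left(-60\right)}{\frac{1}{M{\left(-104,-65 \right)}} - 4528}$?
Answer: $\frac{10486}{5763} \approx 1.8195$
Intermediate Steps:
$\frac{-2179 + 101 \left(-60\right)}{\frac{1}{M{\left(-104,-65 \right)}} - 4528} = \frac{-2179 + 101 \left(-60\right)}{\frac{1}{-14} - 4528} = \frac{-2179 - 6060}{- \frac{1}{14} - 4528} = - \frac{8239}{- \frac{63393}{14}} = \left(-8239\right) \left(- \frac{14}{63393}\right) = \frac{10486}{5763}$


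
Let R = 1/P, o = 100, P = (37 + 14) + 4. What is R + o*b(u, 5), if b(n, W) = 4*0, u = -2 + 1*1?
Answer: 1/55 ≈ 0.018182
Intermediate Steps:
P = 55 (P = 51 + 4 = 55)
u = -1 (u = -2 + 1 = -1)
b(n, W) = 0
R = 1/55 ≈ 0.018182
R + o*b(u, 5) = 1/55 + 100*0 = 1/55 + 0 = 1/55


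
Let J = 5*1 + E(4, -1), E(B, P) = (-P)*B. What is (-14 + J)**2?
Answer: 25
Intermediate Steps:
E(B, P) = -B*P
J = 9 (J = 5*1 - 1*4*(-1) = 5 + 4 = 9)
(-14 + J)**2 = (-14 + 9)**2 = (-5)**2 = 25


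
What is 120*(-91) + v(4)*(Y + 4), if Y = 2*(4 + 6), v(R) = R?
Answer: -10824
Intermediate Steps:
Y = 20 (Y = 2*10 = 20)
120*(-91) + v(4)*(Y + 4) = 120*(-91) + 4*(20 + 4) = -10920 + 4*24 = -10920 + 96 = -10824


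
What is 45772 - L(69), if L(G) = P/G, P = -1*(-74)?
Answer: 3158194/69 ≈ 45771.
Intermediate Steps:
P = 74
L(G) = 74/G
45772 - L(69) = 45772 - 74/69 = 3158194/69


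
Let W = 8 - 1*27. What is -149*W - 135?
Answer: 2696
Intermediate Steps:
W = -19 (W = 8 - 27 = -19)
-149*W - 135 = -149*(-19) - 135 = 2831 - 135 = 2696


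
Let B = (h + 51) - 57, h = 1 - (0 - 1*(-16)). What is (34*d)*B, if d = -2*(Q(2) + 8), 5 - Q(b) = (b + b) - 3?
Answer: 17136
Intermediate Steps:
h = -15 (h = 1 - (0 + 16) = 1 - 1*16 = 1 - 16 = -15)
B = -21 (B = (-15 + 51) - 57 = 36 - 57 = -21)
Q(b) = 8 - 2*b (Q(b) = 5 - ((b + b) - 3) = 5 - (2*b - 3) = 5 - (-3 + 2*b) = 5 + (3 - 2*b) = 8 - 2*b)
d = -24 (d = -2*((8 - 2*2) + 8) = -2*((8 - 4) + 8) = -2*(4 + 8) = -2*12 = -24)
(34*d)*B = (34*(-24))*(-21) = -816*(-21) = 17136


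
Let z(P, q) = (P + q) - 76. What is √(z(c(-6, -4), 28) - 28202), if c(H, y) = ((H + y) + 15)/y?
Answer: I*√113005/2 ≈ 168.08*I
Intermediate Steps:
c(H, y) = (15 + H + y)/y
z(P, q) = -76 + P + q
√(z(c(-6, -4), 28) - 28202) = √((-76 + (15 - 6 - 4)/(-4) + 28) - 28202) = √((-76 - ¼*5 + 28) - 28202) = √((-76 - 5/4 + 28) - 28202) = √(-197/4 - 28202) = √(-113005/4) = I*√113005/2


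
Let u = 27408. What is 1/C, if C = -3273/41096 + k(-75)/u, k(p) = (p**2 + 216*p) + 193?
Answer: -8799681/4034102 ≈ -2.1813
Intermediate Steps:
k(p) = 193 + p**2 + 216*p
C = -4034102/8799681 (C = -3273/41096 + (193 + (-75)**2 + 216*(-75))/27408 = -3273*1/41096 + (193 + 5625 - 16200)*(1/27408) = -3273/41096 - 10382*1/27408 = -3273/41096 - 5191/13704 = -4034102/8799681 ≈ -0.45844)
1/C = 1/(-4034102/8799681) = -8799681/4034102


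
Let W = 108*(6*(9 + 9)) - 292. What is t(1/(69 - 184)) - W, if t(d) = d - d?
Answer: -11372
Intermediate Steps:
t(d) = 0
W = 11372 (W = 108*(6*18) - 292 = 108*108 - 292 = 11664 - 292 = 11372)
t(1/(69 - 184)) - W = 0 - 1*11372 = 0 - 11372 = -11372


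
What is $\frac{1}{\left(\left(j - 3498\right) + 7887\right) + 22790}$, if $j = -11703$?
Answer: $\frac{1}{15476} \approx 6.4616 \cdot 10^{-5}$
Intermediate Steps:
$\frac{1}{\left(\left(j - 3498\right) + 7887\right) + 22790} = \frac{1}{\left(\left(-11703 - 3498\right) + 7887\right) + 22790} = \frac{1}{\left(-15201 + 7887\right) + 22790} = \frac{1}{-7314 + 22790} = \frac{1}{15476}$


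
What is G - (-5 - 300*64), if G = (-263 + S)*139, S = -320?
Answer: -61832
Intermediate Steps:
G = -81037 (G = (-263 - 320)*139 = -583*139 = -81037)
G - (-5 - 300*64) = -81037 - (-5 - 300*64) = -81037 - (-5 - 19200) = -81037 - 1*(-19205) = -81037 + 19205 = -61832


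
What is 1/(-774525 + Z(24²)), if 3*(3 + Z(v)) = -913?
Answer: -3/2324497 ≈ -1.2906e-6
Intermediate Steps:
Z(v) = -922/3 (Z(v) = -3 + (⅓)*(-913) = -3 - 913/3 = -922/3)
1/(-774525 + Z(24²)) = 1/(-774525 - 922/3) = 1/(-2324497/3) = -3/2324497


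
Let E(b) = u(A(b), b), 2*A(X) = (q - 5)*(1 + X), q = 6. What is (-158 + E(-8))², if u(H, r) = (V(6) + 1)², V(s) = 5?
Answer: 14884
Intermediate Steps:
A(X) = ½ + X/2 (A(X) = ((6 - 5)*(1 + X))/2 = (1*(1 + X))/2 = (1 + X)/2 = ½ + X/2)
u(H, r) = 36 (u(H, r) = (5 + 1)² = 6² = 36)
E(b) = 36
(-158 + E(-8))² = (-158 + 36)² = (-122)² = 14884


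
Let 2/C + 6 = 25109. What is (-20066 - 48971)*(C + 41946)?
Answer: -72693920266280/25103 ≈ -2.8958e+9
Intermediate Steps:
C = 2/25103 (C = 2/(-6 + 25109) = 2/25103 ≈ 7.9672e-5)
(-20066 - 48971)*(C + 41946) = (-20066 - 48971)*(2/25103 + 41946) = -69037*1052970440/25103 = -72693920266280/25103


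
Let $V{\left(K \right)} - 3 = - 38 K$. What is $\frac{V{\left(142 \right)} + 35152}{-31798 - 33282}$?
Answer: $- \frac{29759}{65080} \approx -0.45727$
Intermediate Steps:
$V{\left(K \right)} = 3 - 38 K$
$\frac{V{\left(142 \right)} + 35152}{-31798 - 33282} = \frac{\left(3 - 5396\right) + 35152}{-31798 - 33282} = \frac{\left(3 - 5396\right) + 35152}{-65080} = \left(-5393 + 35152\right) \left(- \frac{1}{65080}\right) = 29759 \left(- \frac{1}{65080}\right) = - \frac{29759}{65080}$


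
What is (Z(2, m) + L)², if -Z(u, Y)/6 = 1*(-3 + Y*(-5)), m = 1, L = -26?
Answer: 484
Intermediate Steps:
Z(u, Y) = 18 + 30*Y (Z(u, Y) = -6*(-3 + Y*(-5)) = -6*(-3 - 5*Y) = 18 + 30*Y)
(Z(2, m) + L)² = ((18 + 30*1) - 26)² = ((18 + 30) - 26)² = (48 - 26)² = 22² = 484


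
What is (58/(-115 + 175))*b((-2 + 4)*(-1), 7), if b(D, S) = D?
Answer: -29/15 ≈ -1.9333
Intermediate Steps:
(58/(-115 + 175))*b((-2 + 4)*(-1), 7) = (58/(-115 + 175))*((-2 + 4)*(-1)) = (58/60)*(2*(-1)) = ((1/60)*58)*(-2) = (29/30)*(-2) = -29/15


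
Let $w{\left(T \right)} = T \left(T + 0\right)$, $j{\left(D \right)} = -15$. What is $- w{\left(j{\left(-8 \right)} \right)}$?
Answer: $-225$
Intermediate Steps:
$w{\left(T \right)} = T^{2}$ ($w{\left(T \right)} = T T = T^{2}$)
$- w{\left(j{\left(-8 \right)} \right)} = - \left(-15\right)^{2} = \left(-1\right) 225 = -225$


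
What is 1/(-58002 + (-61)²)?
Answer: -1/54281 ≈ -1.8423e-5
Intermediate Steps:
1/(-58002 + (-61)²) = 1/(-58002 + 3721) = 1/(-54281) = -1/54281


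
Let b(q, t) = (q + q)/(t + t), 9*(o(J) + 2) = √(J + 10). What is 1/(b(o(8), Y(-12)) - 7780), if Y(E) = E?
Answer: -5041332/39220722737 + 18*√2/39220722737 ≈ -0.00012854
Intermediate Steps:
o(J) = -2 + √(10 + J)/9 (o(J) = -2 + √(J + 10)/9 = -2 + √(10 + J)/9)
b(q, t) = q/t (b(q, t) = (2*q)/((2*t)) = (2*q)*(1/(2*t)) = q/t)
1/(b(o(8), Y(-12)) - 7780) = 1/((-2 + √(10 + 8)/9)/(-12) - 7780) = 1/((-2 + √18/9)*(-1/12) - 7780) = 1/((-2 + (3*√2)/9)*(-1/12) - 7780) = 1/((-2 + √2/3)*(-1/12) - 7780) = 1/((⅙ - √2/36) - 7780) = 1/(-46679/6 - √2/36)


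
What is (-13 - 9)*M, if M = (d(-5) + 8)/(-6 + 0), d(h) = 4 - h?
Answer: 187/3 ≈ 62.333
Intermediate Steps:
M = -17/6 (M = ((4 - 1*(-5)) + 8)/(-6 + 0) = ((4 + 5) + 8)/(-6) = (9 + 8)*(-⅙) = 17*(-⅙) = -17/6 ≈ -2.8333)
(-13 - 9)*M = (-13 - 9)*(-17/6) = -22*(-17/6) = 187/3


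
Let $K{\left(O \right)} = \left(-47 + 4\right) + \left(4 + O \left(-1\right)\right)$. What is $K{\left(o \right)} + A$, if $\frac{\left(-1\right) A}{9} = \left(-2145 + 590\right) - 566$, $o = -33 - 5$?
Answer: $19088$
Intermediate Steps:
$o = -38$ ($o = -33 - 5 = -38$)
$A = 19089$ ($A = - 9 \left(\left(-2145 + 590\right) - 566\right) = - 9 \left(-1555 - 566\right) = \left(-9\right) \left(-2121\right) = 19089$)
$K{\left(O \right)} = -39 - O$ ($K{\left(O \right)} = -43 - \left(-4 + O\right) = -39 - O$)
$K{\left(o \right)} + A = \left(-39 - -38\right) + 19089 = \left(-39 + 38\right) + 19089 = -1 + 19089 = 19088$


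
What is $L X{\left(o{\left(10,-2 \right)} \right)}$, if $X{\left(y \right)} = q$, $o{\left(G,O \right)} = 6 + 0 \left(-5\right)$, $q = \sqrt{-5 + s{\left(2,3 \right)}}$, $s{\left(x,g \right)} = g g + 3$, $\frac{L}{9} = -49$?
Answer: $- 441 \sqrt{7} \approx -1166.8$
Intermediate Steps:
$L = -441$ ($L = 9 \left(-49\right) = -441$)
$s{\left(x,g \right)} = 3 + g^{2}$ ($s{\left(x,g \right)} = g^{2} + 3 = 3 + g^{2}$)
$q = \sqrt{7}$ ($q = \sqrt{-5 + \left(3 + 3^{2}\right)} = \sqrt{-5 + \left(3 + 9\right)} = \sqrt{-5 + 12} = \sqrt{7} \approx 2.6458$)
$o{\left(G,O \right)} = 6$ ($o{\left(G,O \right)} = 6 + 0 = 6$)
$X{\left(y \right)} = \sqrt{7}$
$L X{\left(o{\left(10,-2 \right)} \right)} = - 441 \sqrt{7}$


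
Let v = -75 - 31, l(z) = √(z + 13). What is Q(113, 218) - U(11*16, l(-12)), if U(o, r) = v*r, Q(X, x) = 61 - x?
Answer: -51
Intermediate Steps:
l(z) = √(13 + z)
v = -106
U(o, r) = -106*r
Q(113, 218) - U(11*16, l(-12)) = (61 - 1*218) - (-106)*√(13 - 12) = (61 - 218) - (-106)*√1 = -157 - (-106) = -157 - 1*(-106) = -157 + 106 = -51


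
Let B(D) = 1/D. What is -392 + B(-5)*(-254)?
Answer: -1706/5 ≈ -341.20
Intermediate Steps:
-392 + B(-5)*(-254) = -392 - 254/(-5) = -392 - 1/5*(-254) = -392 + 254/5 = -1706/5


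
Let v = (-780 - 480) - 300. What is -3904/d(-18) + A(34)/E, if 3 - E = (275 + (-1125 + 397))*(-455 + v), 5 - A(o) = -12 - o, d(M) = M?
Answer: 593923175/2738376 ≈ 216.89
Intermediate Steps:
v = -1560 (v = -1260 - 300 = -1560)
A(o) = 17 + o (A(o) = 5 - (-12 - o) = 5 + (12 + o) = 17 + o)
E = -912792 (E = 3 - (275 + (-1125 + 397))*(-455 - 1560) = 3 - (275 - 728)*(-2015) = 3 - (-453)*(-2015) = 3 - 1*912795 = 3 - 912795 = -912792)
-3904/d(-18) + A(34)/E = -3904/(-18) + (17 + 34)/(-912792) = -3904*(-1/18) + 51*(-1/912792) = 1952/9 - 17/304264 = 593923175/2738376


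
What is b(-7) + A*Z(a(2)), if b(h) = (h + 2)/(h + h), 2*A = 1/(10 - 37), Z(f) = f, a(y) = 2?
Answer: 121/378 ≈ 0.32011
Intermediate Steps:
A = -1/54 (A = 1/(2*(10 - 37)) = (½)/(-27) = (½)*(-1/27) = -1/54 ≈ -0.018519)
b(h) = (2 + h)/(2*h) (b(h) = (2 + h)/((2*h)) = (2 + h)*(1/(2*h)) = (2 + h)/(2*h))
b(-7) + A*Z(a(2)) = (½)*(2 - 7)/(-7) - 1/54*2 = (½)*(-⅐)*(-5) - 1/27 = 5/14 - 1/27 = 121/378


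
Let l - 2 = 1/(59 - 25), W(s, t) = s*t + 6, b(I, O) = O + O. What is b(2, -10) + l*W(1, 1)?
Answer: -197/34 ≈ -5.7941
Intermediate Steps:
b(I, O) = 2*O
W(s, t) = 6 + s*t
l = 69/34 (l = 2 + 1/(59 - 25) = 2 + 1/34 = 69/34 ≈ 2.0294)
b(2, -10) + l*W(1, 1) = 2*(-10) + 69*(6 + 1*1)/34 = -20 + 69*(6 + 1)/34 = -20 + (69/34)*7 = -20 + 483/34 = -197/34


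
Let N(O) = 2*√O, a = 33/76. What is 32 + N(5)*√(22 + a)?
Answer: 32 + 5*√6479/19 ≈ 53.182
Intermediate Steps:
a = 33/76 (a = 33*(1/76) = 33/76 ≈ 0.43421)
32 + N(5)*√(22 + a) = 32 + (2*√5)*√(22 + 33/76) = 32 + (2*√5)*√(1705/76) = 32 + (2*√5)*(√32395/38) = 32 + 5*√6479/19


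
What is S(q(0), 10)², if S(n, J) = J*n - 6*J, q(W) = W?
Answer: 3600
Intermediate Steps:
S(n, J) = -6*J + J*n
S(q(0), 10)² = (10*(-6 + 0))² = (10*(-6))² = (-60)² = 3600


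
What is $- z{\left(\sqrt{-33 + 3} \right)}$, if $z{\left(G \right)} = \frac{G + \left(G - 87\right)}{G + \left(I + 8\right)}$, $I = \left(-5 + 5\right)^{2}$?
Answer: $\frac{318}{47} - \frac{103 i \sqrt{30}}{94} \approx 6.766 - 6.0016 i$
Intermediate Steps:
$I = 0$ ($I = 0^{2} = 0$)
$z{\left(G \right)} = \frac{-87 + 2 G}{8 + G}$ ($z{\left(G \right)} = \frac{G + \left(G - 87\right)}{G + \left(0 + 8\right)} = \frac{G + \left(-87 + G\right)}{G + 8} = \frac{-87 + 2 G}{8 + G}$)
$- z{\left(\sqrt{-33 + 3} \right)} = - \frac{-87 + 2 \sqrt{-33 + 3}}{8 + \sqrt{-33 + 3}} = - \frac{-87 + 2 \sqrt{-30}}{8 + \sqrt{-30}} = - \frac{-87 + 2 i \sqrt{30}}{8 + i \sqrt{30}}$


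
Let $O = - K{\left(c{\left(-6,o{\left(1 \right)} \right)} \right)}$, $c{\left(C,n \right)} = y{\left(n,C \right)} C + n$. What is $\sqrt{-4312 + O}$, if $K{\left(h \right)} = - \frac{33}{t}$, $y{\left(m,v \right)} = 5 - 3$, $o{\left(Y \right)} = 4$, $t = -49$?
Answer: $\frac{i \sqrt{211321}}{7} \approx 65.671 i$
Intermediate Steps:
$y{\left(m,v \right)} = 2$ ($y{\left(m,v \right)} = 5 - 3 = 2$)
$c{\left(C,n \right)} = n + 2 C$ ($c{\left(C,n \right)} = 2 C + n = n + 2 C$)
$K{\left(h \right)} = \frac{33}{49}$ ($K{\left(h \right)} = - \frac{33}{-49} = \left(-33\right) \left(- \frac{1}{49}\right) = \frac{33}{49}$)
$O = - \frac{33}{49}$ ($O = \left(-1\right) \frac{33}{49} = - \frac{33}{49} \approx -0.67347$)
$\sqrt{-4312 + O} = \sqrt{-4312 - \frac{33}{49}} = \sqrt{- \frac{211321}{49}} = \frac{i \sqrt{211321}}{7}$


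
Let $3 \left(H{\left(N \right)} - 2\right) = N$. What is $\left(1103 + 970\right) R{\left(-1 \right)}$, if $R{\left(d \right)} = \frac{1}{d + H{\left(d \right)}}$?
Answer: $\frac{6219}{2} \approx 3109.5$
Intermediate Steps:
$H{\left(N \right)} = 2 + \frac{N}{3}$
$R{\left(d \right)} = \frac{1}{2 + \frac{4 d}{3}}$ ($R{\left(d \right)} = \frac{1}{d + \left(2 + \frac{d}{3}\right)} = \frac{1}{2 + \frac{4 d}{3}}$)
$\left(1103 + 970\right) R{\left(-1 \right)} = \left(1103 + 970\right) \frac{3}{2 \left(3 + 2 \left(-1\right)\right)} = 2073 \frac{3}{2 \left(3 - 2\right)} = 2073 \frac{3}{2 \cdot 1} = 2073 \cdot \frac{3}{2} \cdot 1 = 2073 \cdot \frac{3}{2} = \frac{6219}{2}$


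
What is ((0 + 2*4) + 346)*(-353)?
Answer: -124962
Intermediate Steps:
((0 + 2*4) + 346)*(-353) = ((0 + 8) + 346)*(-353) = (8 + 346)*(-353) = 354*(-353) = -124962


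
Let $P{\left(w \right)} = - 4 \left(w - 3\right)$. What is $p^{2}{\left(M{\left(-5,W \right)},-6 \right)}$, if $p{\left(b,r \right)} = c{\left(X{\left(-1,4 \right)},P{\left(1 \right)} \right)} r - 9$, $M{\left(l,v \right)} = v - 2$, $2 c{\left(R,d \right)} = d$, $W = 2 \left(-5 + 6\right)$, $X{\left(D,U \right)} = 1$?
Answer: $1089$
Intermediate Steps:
$P{\left(w \right)} = 12 - 4 w$ ($P{\left(w \right)} = - 4 \left(-3 + w\right) = 12 - 4 w$)
$W = 2$ ($W = 2 \cdot 1 = 2$)
$c{\left(R,d \right)} = \frac{d}{2}$
$M{\left(l,v \right)} = -2 + v$
$p{\left(b,r \right)} = -9 + 4 r$ ($p{\left(b,r \right)} = \frac{12 - 4}{2} r - 9 = \frac{1}{2} \cdot 8 r - 9 = 4 r - 9 = -9 + 4 r$)
$p^{2}{\left(M{\left(-5,W \right)},-6 \right)} = \left(-9 + 4 \left(-6\right)\right)^{2} = \left(-9 - 24\right)^{2} = \left(-33\right)^{2} = 1089$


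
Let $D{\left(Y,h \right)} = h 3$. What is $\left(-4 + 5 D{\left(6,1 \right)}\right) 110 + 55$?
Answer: $1265$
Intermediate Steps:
$D{\left(Y,h \right)} = 3 h$
$\left(-4 + 5 D{\left(6,1 \right)}\right) 110 + 55 = \left(-4 + 5 \cdot 3 \cdot 1\right) 110 + 55 = \left(-4 + 5 \cdot 3\right) 110 + 55 = \left(-4 + 15\right) 110 + 55 = 11 \cdot 110 + 55 = 1210 + 55 = 1265$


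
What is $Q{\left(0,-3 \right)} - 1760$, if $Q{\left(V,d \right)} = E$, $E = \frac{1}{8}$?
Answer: $- \frac{14079}{8} \approx -1759.9$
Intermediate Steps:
$E = \frac{1}{8} \approx 0.125$
$Q{\left(V,d \right)} = \frac{1}{8}$
$Q{\left(0,-3 \right)} - 1760 = \frac{1}{8} - 1760 = - \frac{14079}{8}$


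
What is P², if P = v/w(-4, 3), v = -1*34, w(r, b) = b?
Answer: 1156/9 ≈ 128.44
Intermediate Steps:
v = -34
P = -34/3 ≈ -11.333
P² = (-34/3)² = 1156/9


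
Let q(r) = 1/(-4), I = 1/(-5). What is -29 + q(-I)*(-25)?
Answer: -91/4 ≈ -22.750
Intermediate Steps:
I = -⅕ ≈ -0.20000
q(r) = -¼
-29 + q(-I)*(-25) = -29 - ¼*(-25) = -29 + 25/4 = -91/4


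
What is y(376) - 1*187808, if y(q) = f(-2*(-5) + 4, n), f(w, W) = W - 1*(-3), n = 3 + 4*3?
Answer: -187790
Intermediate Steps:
n = 15 (n = 3 + 12 = 15)
f(w, W) = 3 + W (f(w, W) = W + 3 = 3 + W)
y(q) = 18 (y(q) = 3 + 15 = 18)
y(376) - 1*187808 = 18 - 1*187808 = 18 - 187808 = -187790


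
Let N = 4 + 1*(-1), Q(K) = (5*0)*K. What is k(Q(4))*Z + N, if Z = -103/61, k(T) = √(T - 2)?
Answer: 3 - 103*I*√2/61 ≈ 3.0 - 2.3879*I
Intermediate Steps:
Q(K) = 0 (Q(K) = 0*K = 0)
k(T) = √(-2 + T)
Z = -103/61 (Z = -103*1/61 = -103/61 ≈ -1.6885)
N = 3 (N = 4 - 1 = 3)
k(Q(4))*Z + N = √(-2 + 0)*(-103/61) + 3 = √(-2)*(-103/61) + 3 = (I*√2)*(-103/61) + 3 = -103*I*√2/61 + 3 = 3 - 103*I*√2/61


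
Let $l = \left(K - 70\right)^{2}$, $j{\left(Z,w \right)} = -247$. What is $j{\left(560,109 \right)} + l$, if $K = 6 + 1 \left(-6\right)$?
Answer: $4653$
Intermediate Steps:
$K = 0$ ($K = 6 - 6 = 0$)
$l = 4900$ ($l = \left(0 - 70\right)^{2} = \left(-70\right)^{2} = 4900$)
$j{\left(560,109 \right)} + l = -247 + 4900 = 4653$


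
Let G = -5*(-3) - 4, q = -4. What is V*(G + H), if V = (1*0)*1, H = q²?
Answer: 0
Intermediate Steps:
G = 11 (G = 15 - 4 = 11)
H = 16 (H = (-4)² = 16)
V = 0 (V = 0*1 = 0)
V*(G + H) = 0*(11 + 16) = 0*27 = 0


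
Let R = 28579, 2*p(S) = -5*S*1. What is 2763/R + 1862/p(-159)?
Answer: 108624781/22720305 ≈ 4.7810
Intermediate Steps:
p(S) = -5*S/2 (p(S) = (-5*S*1)/2 = (-5*S)/2 = -5*S/2)
2763/R + 1862/p(-159) = 2763/28579 + 1862/((-5/2*(-159))) = 2763*(1/28579) + 1862/(795/2) = 2763/28579 + 1862*(2/795) = 2763/28579 + 3724/795 = 108624781/22720305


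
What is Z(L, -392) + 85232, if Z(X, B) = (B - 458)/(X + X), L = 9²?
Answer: 6903367/81 ≈ 85227.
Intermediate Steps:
L = 81
Z(X, B) = (-458 + B)/(2*X) (Z(X, B) = (-458 + B)/((2*X)) = (-458 + B)*(1/(2*X)) = (-458 + B)/(2*X))
Z(L, -392) + 85232 = (½)*(-458 - 392)/81 + 85232 = (½)*(1/81)*(-850) + 85232 = -425/81 + 85232 = 6903367/81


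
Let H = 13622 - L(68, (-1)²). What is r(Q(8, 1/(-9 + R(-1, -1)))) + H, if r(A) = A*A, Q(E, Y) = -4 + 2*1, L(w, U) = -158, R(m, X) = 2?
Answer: 13784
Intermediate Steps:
Q(E, Y) = -2 (Q(E, Y) = -4 + 2 = -2)
r(A) = A²
H = 13780 (H = 13622 - 1*(-158) = 13622 + 158 = 13780)
r(Q(8, 1/(-9 + R(-1, -1)))) + H = (-2)² + 13780 = 4 + 13780 = 13784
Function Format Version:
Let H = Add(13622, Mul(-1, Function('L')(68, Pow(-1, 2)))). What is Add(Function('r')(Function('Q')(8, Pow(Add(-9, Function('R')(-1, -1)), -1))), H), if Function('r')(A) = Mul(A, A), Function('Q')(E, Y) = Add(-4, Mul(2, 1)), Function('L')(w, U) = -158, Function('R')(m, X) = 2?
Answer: 13784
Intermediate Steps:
Function('Q')(E, Y) = -2 (Function('Q')(E, Y) = Add(-4, 2) = -2)
Function('r')(A) = Pow(A, 2)
H = 13780 (H = Add(13622, Mul(-1, -158)) = Add(13622, 158) = 13780)
Add(Function('r')(Function('Q')(8, Pow(Add(-9, Function('R')(-1, -1)), -1))), H) = Add(Pow(-2, 2), 13780) = Add(4, 13780) = 13784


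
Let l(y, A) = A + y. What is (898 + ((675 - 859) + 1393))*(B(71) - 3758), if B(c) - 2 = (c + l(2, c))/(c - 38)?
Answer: -86951676/11 ≈ -7.9047e+6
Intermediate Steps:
B(c) = 2 + (2 + 2*c)/(-38 + c) (B(c) = 2 + (c + (c + 2))/(c - 38) = 2 + (c + (2 + c))/(-38 + c) = 2 + (2 + 2*c)/(-38 + c))
(898 + ((675 - 859) + 1393))*(B(71) - 3758) = (898 + ((675 - 859) + 1393))*(2*(-37 + 2*71)/(-38 + 71) - 3758) = (898 + (-184 + 1393))*(2*(-37 + 142)/33 - 3758) = (898 + 1209)*(2*(1/33)*105 - 3758) = 2107*(70/11 - 3758) = 2107*(-41268/11) = -86951676/11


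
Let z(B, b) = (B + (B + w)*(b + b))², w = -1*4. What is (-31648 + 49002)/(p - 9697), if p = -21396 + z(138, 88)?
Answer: 17354/562702191 ≈ 3.0840e-5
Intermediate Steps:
w = -4
z(B, b) = (B + 2*b*(-4 + B))² (z(B, b) = (B + (B - 4)*(b + b))² = (B + (-4 + B)*(2*b))² = (B + 2*b*(-4 + B))²)
p = 562711888 (p = -21396 + (138 - 8*88 + 2*138*88)² = -21396 + (138 - 704 + 24288)² = -21396 + 23722² = -21396 + 562733284 = 562711888)
(-31648 + 49002)/(p - 9697) = (-31648 + 49002)/(562711888 - 9697) = 17354/562702191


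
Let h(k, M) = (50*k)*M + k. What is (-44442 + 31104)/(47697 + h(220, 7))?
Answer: -342/3203 ≈ -0.10677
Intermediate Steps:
h(k, M) = k + 50*M*k (h(k, M) = 50*M*k + k = k + 50*M*k)
(-44442 + 31104)/(47697 + h(220, 7)) = (-44442 + 31104)/(47697 + 220*(1 + 50*7)) = -13338/(47697 + 220*(1 + 350)) = -13338/(47697 + 220*351) = -13338/(47697 + 77220) = -13338/124917 = -13338*1/124917 = -342/3203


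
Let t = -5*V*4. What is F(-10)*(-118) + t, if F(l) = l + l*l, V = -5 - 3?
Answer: -10460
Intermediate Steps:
V = -8
t = 160 (t = -5*(-8)*4 = 40*4 = 160)
F(l) = l + l²
F(-10)*(-118) + t = -10*(1 - 10)*(-118) + 160 = -10*(-9)*(-118) + 160 = 90*(-118) + 160 = -10620 + 160 = -10460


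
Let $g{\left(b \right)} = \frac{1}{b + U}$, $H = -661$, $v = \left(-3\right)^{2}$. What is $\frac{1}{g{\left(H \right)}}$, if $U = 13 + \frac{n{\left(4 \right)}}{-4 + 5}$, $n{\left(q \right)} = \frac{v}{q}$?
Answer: $- \frac{2583}{4} \approx -645.75$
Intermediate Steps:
$v = 9$
$n{\left(q \right)} = \frac{9}{q}$
$U = \frac{61}{4}$ ($U = 13 + \frac{9 \cdot \frac{1}{4}}{-4 + 5} = 13 + \frac{9 \cdot \frac{1}{4}}{1} = 13 + 1 \cdot \frac{9}{4} = 13 + \frac{9}{4} = \frac{61}{4} \approx 15.25$)
$g{\left(b \right)} = \frac{1}{\frac{61}{4} + b}$ ($g{\left(b \right)} = \frac{1}{b + \frac{61}{4}} = \frac{1}{\frac{61}{4} + b}$)
$\frac{1}{g{\left(H \right)}} = \frac{1}{4 \frac{1}{61 + 4 \left(-661\right)}} = \frac{1}{4 \frac{1}{61 - 2644}} = \frac{1}{4 \frac{1}{-2583}} = \frac{1}{4 \left(- \frac{1}{2583}\right)} = \frac{1}{- \frac{4}{2583}} = - \frac{2583}{4}$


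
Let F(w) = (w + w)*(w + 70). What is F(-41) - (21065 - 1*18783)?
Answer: -4660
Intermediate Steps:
F(w) = 2*w*(70 + w) (F(w) = (2*w)*(70 + w) = 2*w*(70 + w))
F(-41) - (21065 - 1*18783) = 2*(-41)*(70 - 41) - (21065 - 1*18783) = 2*(-41)*29 - (21065 - 18783) = -2378 - 1*2282 = -2378 - 2282 = -4660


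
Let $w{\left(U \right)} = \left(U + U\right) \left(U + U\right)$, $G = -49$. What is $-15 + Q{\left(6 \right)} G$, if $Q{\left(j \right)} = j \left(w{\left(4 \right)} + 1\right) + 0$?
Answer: $-19125$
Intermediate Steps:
$w{\left(U \right)} = 4 U^{2}$ ($w{\left(U \right)} = 2 U 2 U = 4 U^{2}$)
$Q{\left(j \right)} = 65 j$ ($Q{\left(j \right)} = j \left(4 \cdot 4^{2} + 1\right) + 0 = j \left(4 \cdot 16 + 1\right) + 0 = j \left(64 + 1\right) + 0 = j 65 + 0 = 65 j + 0 = 65 j$)
$-15 + Q{\left(6 \right)} G = -15 + 65 \cdot 6 \left(-49\right) = -15 + 390 \left(-49\right) = -15 - 19110 = -19125$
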